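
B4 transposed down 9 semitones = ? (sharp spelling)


Step by step:
B4: chromatic position 11 in octave 4 → absolute = 4×12 + 11 = 59
Transpose down 9: 59 - 9 = 50
50 = 4×12 + 2 → D in octave 4
Result = D4


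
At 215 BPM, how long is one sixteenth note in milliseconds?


Solution.
One quarter-note beat = 60000 / BPM = 60000 / 215 ms
Sixteenth note = 1/4 × quarter note
Duration = 1/4 × 60000 / 215 = 15000 / 215
= 69.8 ms


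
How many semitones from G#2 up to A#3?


Step by step:
Absolute semitone position = octave×12 + chromatic position
G#2: 2×12 + 8 = 32
A#3: 3×12 + 10 = 46
Difference = 46 - 32 = 14
= 14 semitones


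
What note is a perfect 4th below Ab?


A 4th spans 4 letter names, so from A we land on E
A perfect 4th = 5 semitones below Ab
Spell E at that pitch: Eb
= Eb


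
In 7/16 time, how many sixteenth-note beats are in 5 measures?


Time signature 7/16: the bottom number 16 means the sixteenth note gets one count
The top number 7 means 7 sixteenth-note beats per measure
Total = 7 × 5 measures
= 35 sixteenth-note beats


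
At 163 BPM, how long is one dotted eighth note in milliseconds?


Step by step:
One quarter-note beat = 60000 / BPM = 60000 / 163 ms
Dotted eighth note = 3/4 × quarter note
Duration = 3/4 × 60000 / 163 = 45000 / 163
= 276.1 ms


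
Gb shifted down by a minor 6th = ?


Step by step:
minor 6th: 6 letter names, 8 semitones
Letter: G - 5 → B
Pitch: Gb - 8 semitones, spelled as a B → Bb
= Bb


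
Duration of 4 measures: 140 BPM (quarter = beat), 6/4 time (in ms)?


Solution.
Quarter-note beat duration = 60000 / 140 ms
Beats per measure (6/4) = 6
One measure = 6 × 60000 / 140 = 360000 / 140 ms
4 measures = 4 × 360000 / 140 = 1440000 / 140
= 10285.7 ms


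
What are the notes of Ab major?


Major scale pattern: W-W-H-W-W-W-H (2-2-1-2-2-2-1 semitones)
Starting from Ab:
  Ab + 2 semitones → Bb
  Bb + 2 semitones → C
  C + 1 semitone → Db
  Db + 2 semitones → Eb
  Eb + 2 semitones → F
  F + 2 semitones → G
  G + 1 semitone → Ab
Scale = Ab Bb C Db Eb F G


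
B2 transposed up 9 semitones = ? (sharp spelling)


Step by step:
B2: chromatic position 11 in octave 2 → absolute = 2×12 + 11 = 35
Transpose up 9: 35 + 9 = 44
44 = 3×12 + 8 → G# in octave 3
Result = G#3


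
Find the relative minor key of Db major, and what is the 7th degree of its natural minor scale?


The relative minor shares the major's key signature and starts on its 6th degree
6th degree = a major 6th above the tonic; a major 6th above Db is Bb
→ relative minor of Db major is Bb minor
Bb natural minor scale: Bb C Db Eb F Gb Ab
= Bb minor; 7th degree = Ab


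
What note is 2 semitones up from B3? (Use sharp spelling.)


B3: chromatic position 11 in octave 3 → absolute = 3×12 + 11 = 47
Transpose up 2: 47 + 2 = 49
49 = 4×12 + 1 → C# in octave 4
Result = C#4


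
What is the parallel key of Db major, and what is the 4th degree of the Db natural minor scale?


Working:
Parallel keys share the same tonic but differ in mode
Db major → parallel is Db minor
Db natural minor scale: Db Eb Fb Gb Ab Bbb Cb
= Db minor; 4th degree = Gb


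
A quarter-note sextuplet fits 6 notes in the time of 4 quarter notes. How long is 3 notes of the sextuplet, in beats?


Sextuplet: 6 notes occupy the space of 4 quarter notes
Space = 4 × 1 = 4 beats
Each sextuplet note = 4 / 6 = 2/3 beats
3 notes = 3 × 2/3 = 2
= 2 beats


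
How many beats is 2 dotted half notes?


Solution.
Base half note = 2 beats
Dot 1 adds half the previous value: +1
One dotted half = 2 + 1 = 3
2 of them = 2 × 3 = 6
= 6 beats


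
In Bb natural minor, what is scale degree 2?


Let's work it out.
Natural minor scale pattern: W-H-W-W-H-W-W (2-1-2-2-1-2-2 semitones)
Starting from Bb:
  Bb + 2 semitones → C
  C + 1 semitone → Db
  Db + 2 semitones → Eb
  Eb + 2 semitones → F
  F + 1 semitone → Gb
  Gb + 2 semitones → Ab
  Ab + 2 semitones → Bb
Scale: Bb C Db Eb F Gb Ab
Degree 2 = C


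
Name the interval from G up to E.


Let's work it out.
Letter names: G → E spans 6 letter names → a 6th
Semitones: G → E = 9 half-steps
A 6th of 9 semitones is a major 6th
= major 6th


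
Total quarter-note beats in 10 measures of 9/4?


Time signature 9/4: the bottom number 4 means the quarter note gets one count
The top number 9 means 9 quarter-note beats per measure
Total = 9 × 10 measures
= 90 quarter-note beats


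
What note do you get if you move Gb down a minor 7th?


Working:
minor 7th: 7 letter names, 10 semitones
Letter: G - 6 → A
Pitch: Gb - 10 semitones, spelled as an A → Ab
= Ab


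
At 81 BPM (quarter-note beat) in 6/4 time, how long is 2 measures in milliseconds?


Let's work it out.
Quarter-note beat duration = 60000 / 81 ms
Beats per measure (6/4) = 6
One measure = 6 × 60000 / 81 = 360000 / 81 ms
2 measures = 2 × 360000 / 81 = 720000 / 81
= 8888.9 ms


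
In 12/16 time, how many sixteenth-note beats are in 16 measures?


Time signature 12/16: the bottom number 16 means the sixteenth note gets one count
The top number 12 means 12 sixteenth-note beats per measure
Total = 12 × 16 measures
= 192 sixteenth-note beats


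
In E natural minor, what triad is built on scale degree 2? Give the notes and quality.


Working:
E natural minor scale: E F# G A B C D
Diatonic triad on degree 2 stacks scale notes 2, 4, 6: F# A C
F#→A = 3 semitones; F#→C = 6 semitones → diminished triad
= F# A C (diminished)


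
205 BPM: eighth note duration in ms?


Reasoning:
One quarter-note beat = 60000 / BPM = 60000 / 205 ms
Eighth note = 1/2 × quarter note
Duration = 1/2 × 60000 / 205 = 30000 / 205
= 146.3 ms


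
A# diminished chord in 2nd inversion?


Step by step:
Root position: A# C# E
2nd inversion: move root and 3rd up an octave
Bass note: E
Notes (bottom to top) = E A# C#


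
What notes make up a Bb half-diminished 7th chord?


Half-diminished 7th chord = root + minor 3rd + diminished 5th + minor 7th
Seventh chords stack in thirds, so the letter names are B-D-F-A
Root: Bb
Minor 3rd above Bb: Db
Diminished 5th above Bb: Fb
Minor 7th above Bb: Ab
Chord = Bb Db Fb Ab


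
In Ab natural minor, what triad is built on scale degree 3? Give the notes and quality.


Ab natural minor scale: Ab Bb Cb Db Eb Fb Gb
Diatonic triad on degree 3 stacks scale notes 3, 5, 7: Cb Eb Gb
Cb→Eb = 4 semitones; Cb→Gb = 7 semitones → major triad
= Cb Eb Gb (major)


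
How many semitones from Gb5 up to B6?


Reasoning:
Absolute semitone position = octave×12 + chromatic position
Gb5: 5×12 + 6 = 66
B6: 6×12 + 11 = 83
Difference = 83 - 66 = 17
= 17 semitones


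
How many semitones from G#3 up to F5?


Reasoning:
Absolute semitone position = octave×12 + chromatic position
G#3: 3×12 + 8 = 44
F5: 5×12 + 5 = 65
Difference = 65 - 44 = 21
= 21 semitones


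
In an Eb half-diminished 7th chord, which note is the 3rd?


Reasoning:
Half-diminished 7th chord = root + minor 3rd + diminished 5th + minor 7th
Seventh chords stack in thirds, so the letter names are E-G-B-D
Root: Eb
Minor 3rd above Eb: Gb
Diminished 5th above Eb: Bbb
Minor 7th above Eb: Db
The 3rd = Gb


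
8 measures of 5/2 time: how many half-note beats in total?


Time signature 5/2: the bottom number 2 means the half note gets one count
The top number 5 means 5 half-note beats per measure
Total = 5 × 8 measures
= 40 half-note beats


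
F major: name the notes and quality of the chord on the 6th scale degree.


Reasoning:
F major scale: F G A Bb C D E
Diatonic triad on degree 6 stacks scale notes 6, 1, 3: D F A
D→F = 3 semitones; D→A = 7 semitones → minor triad
= D F A (minor)


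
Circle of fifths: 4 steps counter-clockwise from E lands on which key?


Solution.
Each counter-clockwise step moves down a perfect 5th (= up a perfect 4th)
From E: E → A → D → G → C
= C


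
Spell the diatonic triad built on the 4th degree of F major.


Let's work it out.
F major scale: F G A Bb C D E
Diatonic triad on degree 4 stacks scale notes 4, 6, 1: Bb D F
Bb→D = 4 semitones; Bb→F = 7 semitones → major triad
= Bb D F (major)


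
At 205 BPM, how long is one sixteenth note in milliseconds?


Step by step:
One quarter-note beat = 60000 / BPM = 60000 / 205 ms
Sixteenth note = 1/4 × quarter note
Duration = 1/4 × 60000 / 205 = 15000 / 205
= 73.2 ms


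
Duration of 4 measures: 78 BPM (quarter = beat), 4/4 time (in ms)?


Working:
Quarter-note beat duration = 60000 / 78 ms
Beats per measure (4/4) = 4
One measure = 4 × 60000 / 78 = 240000 / 78 ms
4 measures = 4 × 240000 / 78 = 960000 / 78
= 12307.7 ms


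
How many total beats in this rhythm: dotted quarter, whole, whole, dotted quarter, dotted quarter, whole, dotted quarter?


Let's work it out.
Beat values:
  dotted quarter = 1.5 beats
  whole = 4 beats
  whole = 4 beats
  dotted quarter = 1.5 beats
  dotted quarter = 1.5 beats
  whole = 4 beats
  dotted quarter = 1.5 beats
Sum = 1.5 + 4 + 4 + 1.5 + 1.5 + 4 + 1.5
= 18 beats


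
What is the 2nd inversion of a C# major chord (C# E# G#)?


Solution.
Root position: C# E# G#
2nd inversion: move root and 3rd up an octave
Bass note: G#
Notes (bottom to top) = G# C# E#


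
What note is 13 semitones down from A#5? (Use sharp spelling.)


Let's work it out.
A#5: chromatic position 10 in octave 5 → absolute = 5×12 + 10 = 70
Transpose down 13: 70 - 13 = 57
57 = 4×12 + 9 → A in octave 4
Result = A4


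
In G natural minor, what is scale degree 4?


Step by step:
Natural minor scale pattern: W-H-W-W-H-W-W (2-1-2-2-1-2-2 semitones)
Starting from G:
  G + 2 semitones → A
  A + 1 semitone → Bb
  Bb + 2 semitones → C
  C + 2 semitones → D
  D + 1 semitone → Eb
  Eb + 2 semitones → F
  F + 2 semitones → G
Scale: G A Bb C D Eb F
Degree 4 = C


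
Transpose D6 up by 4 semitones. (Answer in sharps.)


D6: chromatic position 2 in octave 6 → absolute = 6×12 + 2 = 74
Transpose up 4: 74 + 4 = 78
78 = 6×12 + 6 → F# in octave 6
Result = F#6


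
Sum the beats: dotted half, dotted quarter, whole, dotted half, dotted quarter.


Solution.
Beat values:
  dotted half = 3 beats
  dotted quarter = 1.5 beats
  whole = 4 beats
  dotted half = 3 beats
  dotted quarter = 1.5 beats
Sum = 3 + 1.5 + 4 + 3 + 1.5
= 13 beats


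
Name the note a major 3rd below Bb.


Working:
A 3rd spans 3 letter names, so from B we land on G
A major 3rd = 4 semitones below Bb
Spell G at that pitch: Gb
= Gb


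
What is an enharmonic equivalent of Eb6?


Enharmonic notes sound the same pitch but are spelled with different letter names
Eb and D# name the same pitch class
= D#6


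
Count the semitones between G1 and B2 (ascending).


Absolute semitone position = octave×12 + chromatic position
G1: 1×12 + 7 = 19
B2: 2×12 + 11 = 35
Difference = 35 - 19 = 16
= 16 semitones


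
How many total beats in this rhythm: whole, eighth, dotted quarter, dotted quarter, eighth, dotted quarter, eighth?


Beat values:
  whole = 4 beats
  eighth = 0.5 beats
  dotted quarter = 1.5 beats
  dotted quarter = 1.5 beats
  eighth = 0.5 beats
  dotted quarter = 1.5 beats
  eighth = 0.5 beats
Sum = 4 + 0.5 + 1.5 + 1.5 + 0.5 + 1.5 + 0.5
= 10 beats


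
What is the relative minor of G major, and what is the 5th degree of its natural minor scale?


The relative minor shares the major's key signature and starts on its 6th degree
6th degree = a major 6th above the tonic; a major 6th above G is E
→ relative minor of G major is E minor
E natural minor scale: E F# G A B C D
= E minor; 5th degree = B


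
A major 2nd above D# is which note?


Let's work it out.
A 2nd spans 2 letter names, so from D we land on E
A major 2nd = 2 semitones above D#
Spell E at that pitch: E#
= E#


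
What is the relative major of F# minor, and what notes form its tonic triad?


Working:
The relative major shares the key signature and is a minor 3rd above the minor tonic
A minor 3rd above F# is A
→ relative major of F# minor is A major
Tonic triad of A major = root + major 3rd + perfect 5th = A C# E
= A major; triad = A C# E


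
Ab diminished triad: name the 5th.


Step by step:
Diminished triad = root + minor 3rd (3 semitones) + diminished 5th (6 semitones)
A triad on Ab stacks thirds, so the chord tones use letter names A-C-E
Root: Ab
Minor 3rd above Ab: Cb
Diminished 5th above Ab: Ebb
The 5th = Ebb


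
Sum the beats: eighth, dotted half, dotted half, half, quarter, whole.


Beat values:
  eighth = 0.5 beats
  dotted half = 3 beats
  dotted half = 3 beats
  half = 2 beats
  quarter = 1 beat
  whole = 4 beats
Sum = 0.5 + 3 + 3 + 2 + 1 + 4
= 13.5 beats


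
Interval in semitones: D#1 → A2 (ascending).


Absolute semitone position = octave×12 + chromatic position
D#1: 1×12 + 3 = 15
A2: 2×12 + 9 = 33
Difference = 33 - 15 = 18
= 18 semitones


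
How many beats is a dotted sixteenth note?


Working:
Base sixteenth note = 1/4 beats
Dot 1 adds half the previous value: +1/8
One dotted sixteenth = 1/4 + 1/8 = 3/8
= 3/8 beats


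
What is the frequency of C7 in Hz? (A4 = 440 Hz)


Reasoning:
f = 440 × 2^(n/12) where n = semitones from A4
C7: 27 semitones from A4
f = 440 × 2^(27/12)
f = 2093.00 Hz


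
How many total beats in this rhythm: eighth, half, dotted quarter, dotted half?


Let's work it out.
Beat values:
  eighth = 0.5 beats
  half = 2 beats
  dotted quarter = 1.5 beats
  dotted half = 3 beats
Sum = 0.5 + 2 + 1.5 + 3
= 7 beats


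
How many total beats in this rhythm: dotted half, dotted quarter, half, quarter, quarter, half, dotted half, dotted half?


Beat values:
  dotted half = 3 beats
  dotted quarter = 1.5 beats
  half = 2 beats
  quarter = 1 beat
  quarter = 1 beat
  half = 2 beats
  dotted half = 3 beats
  dotted half = 3 beats
Sum = 3 + 1.5 + 2 + 1 + 1 + 2 + 3 + 3
= 16.5 beats


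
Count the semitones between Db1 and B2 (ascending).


Absolute semitone position = octave×12 + chromatic position
Db1: 1×12 + 1 = 13
B2: 2×12 + 11 = 35
Difference = 35 - 13 = 22
= 22 semitones


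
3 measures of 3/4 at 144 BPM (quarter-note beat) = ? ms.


Reasoning:
Quarter-note beat duration = 60000 / 144 ms
Beats per measure (3/4) = 3
One measure = 3 × 60000 / 144 = 180000 / 144 ms
3 measures = 3 × 180000 / 144 = 540000 / 144
= 3750.0 ms


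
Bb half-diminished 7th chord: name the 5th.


Reasoning:
Half-diminished 7th chord = root + minor 3rd + diminished 5th + minor 7th
Seventh chords stack in thirds, so the letter names are B-D-F-A
Root: Bb
Minor 3rd above Bb: Db
Diminished 5th above Bb: Fb
Minor 7th above Bb: Ab
The 5th = Fb


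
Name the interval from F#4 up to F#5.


Step by step:
Letter names: F → F spans 8 letter names → an octave
Semitones: F#4 → F#5 = 12 half-steps
An octave of 12 semitones is a perfect octave
= perfect octave


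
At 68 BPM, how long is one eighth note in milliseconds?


Solution.
One quarter-note beat = 60000 / BPM = 60000 / 68 ms
Eighth note = 1/2 × quarter note
Duration = 1/2 × 60000 / 68 = 30000 / 68
= 441.2 ms


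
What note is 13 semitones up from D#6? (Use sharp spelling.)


D#6: chromatic position 3 in octave 6 → absolute = 6×12 + 3 = 75
Transpose up 13: 75 + 13 = 88
88 = 7×12 + 4 → E in octave 7
Result = E7


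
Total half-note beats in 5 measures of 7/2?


Reasoning:
Time signature 7/2: the bottom number 2 means the half note gets one count
The top number 7 means 7 half-note beats per measure
Total = 7 × 5 measures
= 35 half-note beats


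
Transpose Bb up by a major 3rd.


Reasoning:
major 3rd: 3 letter names, 4 semitones
Letter: B + 2 → D
Pitch: Bb + 4 semitones, spelled as a D → D
= D


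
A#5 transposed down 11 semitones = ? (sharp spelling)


Working:
A#5: chromatic position 10 in octave 5 → absolute = 5×12 + 10 = 70
Transpose down 11: 70 - 11 = 59
59 = 4×12 + 11 → B in octave 4
Result = B4


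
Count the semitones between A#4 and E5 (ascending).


Working:
Absolute semitone position = octave×12 + chromatic position
A#4: 4×12 + 10 = 58
E5: 5×12 + 4 = 64
Difference = 64 - 58 = 6
= 6 semitones


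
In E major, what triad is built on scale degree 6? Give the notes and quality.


Let's work it out.
E major scale: E F# G# A B C# D#
Diatonic triad on degree 6 stacks scale notes 6, 1, 3: C# E G#
C#→E = 3 semitones; C#→G# = 7 semitones → minor triad
= C# E G# (minor)


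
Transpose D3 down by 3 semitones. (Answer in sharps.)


Let's work it out.
D3: chromatic position 2 in octave 3 → absolute = 3×12 + 2 = 38
Transpose down 3: 38 - 3 = 35
35 = 2×12 + 11 → B in octave 2
Result = B2


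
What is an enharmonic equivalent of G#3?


Solution.
Enharmonic notes sound the same pitch but are spelled with different letter names
G# and Ab name the same pitch class
= Ab3


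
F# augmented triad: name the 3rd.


Let's work it out.
Augmented triad = root + major 3rd (4 semitones) + augmented 5th (8 semitones)
A triad on F# stacks thirds, so the chord tones use letter names F-A-C
Root: F#
Major 3rd above F#: A#
Augmented 5th above F#: C##
The 3rd = A#


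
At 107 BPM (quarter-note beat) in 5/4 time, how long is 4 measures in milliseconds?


Working:
Quarter-note beat duration = 60000 / 107 ms
Beats per measure (5/4) = 5
One measure = 5 × 60000 / 107 = 300000 / 107 ms
4 measures = 4 × 300000 / 107 = 1200000 / 107
= 11215.0 ms


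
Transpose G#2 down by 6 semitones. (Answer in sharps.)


Let's work it out.
G#2: chromatic position 8 in octave 2 → absolute = 2×12 + 8 = 32
Transpose down 6: 32 - 6 = 26
26 = 2×12 + 2 → D in octave 2
Result = D2


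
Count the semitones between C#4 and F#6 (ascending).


Absolute semitone position = octave×12 + chromatic position
C#4: 4×12 + 1 = 49
F#6: 6×12 + 6 = 78
Difference = 78 - 49 = 29
= 29 semitones


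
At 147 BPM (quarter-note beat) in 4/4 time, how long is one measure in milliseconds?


Solution.
Quarter-note beat duration = 60000 / 147 ms
Beats per measure (4/4) = 4
One measure = 4 × 60000 / 147 = 240000 / 147 ms
= 1632.7 ms


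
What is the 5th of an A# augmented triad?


Working:
Augmented triad = root + major 3rd (4 semitones) + augmented 5th (8 semitones)
A triad on A# stacks thirds, so the chord tones use letter names A-C-E
Root: A#
Major 3rd above A#: C##
Augmented 5th above A#: E##
The 5th = E##


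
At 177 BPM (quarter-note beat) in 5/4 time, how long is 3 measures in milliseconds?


Quarter-note beat duration = 60000 / 177 ms
Beats per measure (5/4) = 5
One measure = 5 × 60000 / 177 = 300000 / 177 ms
3 measures = 3 × 300000 / 177 = 900000 / 177
= 5084.7 ms


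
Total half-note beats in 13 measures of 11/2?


Reasoning:
Time signature 11/2: the bottom number 2 means the half note gets one count
The top number 11 means 11 half-note beats per measure
Total = 11 × 13 measures
= 143 half-note beats


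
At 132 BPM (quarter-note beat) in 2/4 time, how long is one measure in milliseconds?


Quarter-note beat duration = 60000 / 132 ms
Beats per measure (2/4) = 2
One measure = 2 × 60000 / 132 = 120000 / 132 ms
= 909.1 ms


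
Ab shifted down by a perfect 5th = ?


Working:
perfect 5th: 5 letter names, 7 semitones
Letter: A - 4 → D
Pitch: Ab - 7 semitones, spelled as a D → Db
= Db


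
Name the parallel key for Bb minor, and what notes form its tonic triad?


Parallel keys share the same tonic but differ in mode
Bb minor → parallel is Bb major
Tonic triad of Bb major = Bb D F
= Bb major; triad = Bb D F


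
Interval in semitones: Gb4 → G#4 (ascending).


Absolute semitone position = octave×12 + chromatic position
Gb4: 4×12 + 6 = 54
G#4: 4×12 + 8 = 56
Difference = 56 - 54 = 2
= 2 semitones


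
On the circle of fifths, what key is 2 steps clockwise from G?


Working:
Each clockwise step on the circle of fifths moves up a perfect 5th
From G: G → D → A
= A


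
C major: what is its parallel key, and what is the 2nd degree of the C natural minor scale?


Working:
Parallel keys share the same tonic but differ in mode
C major → parallel is C minor
C natural minor scale: C D Eb F G Ab Bb
= C minor; 2nd degree = D


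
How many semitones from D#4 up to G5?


Absolute semitone position = octave×12 + chromatic position
D#4: 4×12 + 3 = 51
G5: 5×12 + 7 = 67
Difference = 67 - 51 = 16
= 16 semitones


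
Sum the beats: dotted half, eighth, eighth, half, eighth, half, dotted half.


Beat values:
  dotted half = 3 beats
  eighth = 0.5 beats
  eighth = 0.5 beats
  half = 2 beats
  eighth = 0.5 beats
  half = 2 beats
  dotted half = 3 beats
Sum = 3 + 0.5 + 0.5 + 2 + 0.5 + 2 + 3
= 11.5 beats


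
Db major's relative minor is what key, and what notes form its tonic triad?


The relative minor shares the major's key signature and starts on its 6th degree
6th degree = a major 6th above the tonic; a major 6th above Db is Bb
→ relative minor of Db major is Bb minor
Tonic triad of Bb minor = root + minor 3rd + perfect 5th = Bb Db F
= Bb minor; triad = Bb Db F


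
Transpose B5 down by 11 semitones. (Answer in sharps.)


Reasoning:
B5: chromatic position 11 in octave 5 → absolute = 5×12 + 11 = 71
Transpose down 11: 71 - 11 = 60
60 = 5×12 + 0 → C in octave 5
Result = C5


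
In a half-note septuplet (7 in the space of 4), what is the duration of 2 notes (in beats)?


Septuplet: 7 notes occupy the space of 4 half notes
Space = 4 × 2 = 8 beats
Each septuplet note = 8 / 7 = 8/7 beats
2 notes = 2 × 8/7 = 16/7
= 16/7 beats


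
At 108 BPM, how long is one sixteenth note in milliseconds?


Working:
One quarter-note beat = 60000 / BPM = 60000 / 108 ms
Sixteenth note = 1/4 × quarter note
Duration = 1/4 × 60000 / 108 = 15000 / 108
= 138.9 ms


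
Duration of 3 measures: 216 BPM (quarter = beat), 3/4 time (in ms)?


Let's work it out.
Quarter-note beat duration = 60000 / 216 ms
Beats per measure (3/4) = 3
One measure = 3 × 60000 / 216 = 180000 / 216 ms
3 measures = 3 × 180000 / 216 = 540000 / 216
= 2500.0 ms


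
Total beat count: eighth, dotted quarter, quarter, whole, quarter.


Beat values:
  eighth = 0.5 beats
  dotted quarter = 1.5 beats
  quarter = 1 beat
  whole = 4 beats
  quarter = 1 beat
Sum = 0.5 + 1.5 + 1 + 4 + 1
= 8 beats


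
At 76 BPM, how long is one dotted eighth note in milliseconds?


Working:
One quarter-note beat = 60000 / BPM = 60000 / 76 ms
Dotted eighth note = 3/4 × quarter note
Duration = 3/4 × 60000 / 76 = 45000 / 76
= 592.1 ms


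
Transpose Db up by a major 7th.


Reasoning:
major 7th: 7 letter names, 11 semitones
Letter: D + 6 → C
Pitch: Db + 11 semitones, spelled as a C → C
= C


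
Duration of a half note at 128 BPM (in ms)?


One quarter-note beat = 60000 / BPM = 60000 / 128 ms
Half note = 2 × quarter note
Duration = 2 × 60000 / 128 = 120000 / 128
= 937.5 ms


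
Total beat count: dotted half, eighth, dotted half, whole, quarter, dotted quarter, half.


Beat values:
  dotted half = 3 beats
  eighth = 0.5 beats
  dotted half = 3 beats
  whole = 4 beats
  quarter = 1 beat
  dotted quarter = 1.5 beats
  half = 2 beats
Sum = 3 + 0.5 + 3 + 4 + 1 + 1.5 + 2
= 15 beats


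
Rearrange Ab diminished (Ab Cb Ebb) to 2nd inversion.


Step by step:
Root position: Ab Cb Ebb
2nd inversion: move root and 3rd up an octave
Bass note: Ebb
Notes (bottom to top) = Ebb Ab Cb


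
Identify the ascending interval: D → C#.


Reasoning:
Letter names: D → C spans 7 letter names → a 7th
Semitones: D → C# = 11 half-steps
A 7th of 11 semitones is a major 7th
= major 7th


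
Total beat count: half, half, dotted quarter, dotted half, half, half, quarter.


Beat values:
  half = 2 beats
  half = 2 beats
  dotted quarter = 1.5 beats
  dotted half = 3 beats
  half = 2 beats
  half = 2 beats
  quarter = 1 beat
Sum = 2 + 2 + 1.5 + 3 + 2 + 2 + 1
= 13.5 beats


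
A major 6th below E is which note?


Reasoning:
A 6th spans 6 letter names, so from E we land on G
A major 6th = 9 semitones below E
Spell G at that pitch: G
= G


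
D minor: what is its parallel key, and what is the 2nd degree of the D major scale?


Step by step:
Parallel keys share the same tonic but differ in mode
D minor → parallel is D major
D major scale: D E F# G A B C#
= D major; 2nd degree = E


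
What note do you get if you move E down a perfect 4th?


Let's work it out.
perfect 4th: 4 letter names, 5 semitones
Letter: E - 3 → B
Pitch: E - 5 semitones, spelled as a B → B
= B


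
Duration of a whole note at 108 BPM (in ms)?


Reasoning:
One quarter-note beat = 60000 / BPM = 60000 / 108 ms
Whole note = 4 × quarter note
Duration = 4 × 60000 / 108 = 240000 / 108
= 2222.2 ms


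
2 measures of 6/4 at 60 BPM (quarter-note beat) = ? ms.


Working:
Quarter-note beat duration = 60000 / 60 ms
Beats per measure (6/4) = 6
One measure = 6 × 60000 / 60 = 360000 / 60 ms
2 measures = 2 × 360000 / 60 = 720000 / 60
= 12000.0 ms


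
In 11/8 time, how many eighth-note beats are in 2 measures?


Reasoning:
Time signature 11/8: the bottom number 8 means the eighth note gets one count
The top number 11 means 11 eighth-note beats per measure
Total = 11 × 2 measures
= 22 eighth-note beats


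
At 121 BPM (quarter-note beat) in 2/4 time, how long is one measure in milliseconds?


Solution.
Quarter-note beat duration = 60000 / 121 ms
Beats per measure (2/4) = 2
One measure = 2 × 60000 / 121 = 120000 / 121 ms
= 991.7 ms


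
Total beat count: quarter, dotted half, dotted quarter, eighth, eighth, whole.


Beat values:
  quarter = 1 beat
  dotted half = 3 beats
  dotted quarter = 1.5 beats
  eighth = 0.5 beats
  eighth = 0.5 beats
  whole = 4 beats
Sum = 1 + 3 + 1.5 + 0.5 + 0.5 + 4
= 10.5 beats


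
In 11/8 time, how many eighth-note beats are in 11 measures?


Step by step:
Time signature 11/8: the bottom number 8 means the eighth note gets one count
The top number 11 means 11 eighth-note beats per measure
Total = 11 × 11 measures
= 121 eighth-note beats


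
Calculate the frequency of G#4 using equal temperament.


Step by step:
f = 440 × 2^(n/12) where n = semitones from A4
G#4: -1 semitones from A4
f = 440 × 2^(-1/12)
f = 415.30 Hz


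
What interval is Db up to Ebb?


Let's work it out.
Letter names: D → E spans 2 letter names → a 2nd
Semitones: Db → Ebb = 1 half-step
A 2nd of 1 semitone is a minor 2nd
= minor 2nd


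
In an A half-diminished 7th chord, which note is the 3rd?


Half-diminished 7th chord = root + minor 3rd + diminished 5th + minor 7th
Seventh chords stack in thirds, so the letter names are A-C-E-G
Root: A
Minor 3rd above A: C
Diminished 5th above A: Eb
Minor 7th above A: G
The 3rd = C


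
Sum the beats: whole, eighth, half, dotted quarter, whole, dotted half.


Solution.
Beat values:
  whole = 4 beats
  eighth = 0.5 beats
  half = 2 beats
  dotted quarter = 1.5 beats
  whole = 4 beats
  dotted half = 3 beats
Sum = 4 + 0.5 + 2 + 1.5 + 4 + 3
= 15 beats


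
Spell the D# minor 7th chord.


Step by step:
Minor 7th chord = root + minor 3rd + perfect 5th + minor 7th
Seventh chords stack in thirds, so the letter names are D-F-A-C
Root: D#
Minor 3rd above D#: F#
Perfect 5th above D#: A#
Minor 7th above D#: C#
Chord = D# F# A# C#


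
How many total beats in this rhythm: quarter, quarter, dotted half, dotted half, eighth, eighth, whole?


Solution.
Beat values:
  quarter = 1 beat
  quarter = 1 beat
  dotted half = 3 beats
  dotted half = 3 beats
  eighth = 0.5 beats
  eighth = 0.5 beats
  whole = 4 beats
Sum = 1 + 1 + 3 + 3 + 0.5 + 0.5 + 4
= 13 beats


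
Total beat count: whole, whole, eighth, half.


Step by step:
Beat values:
  whole = 4 beats
  whole = 4 beats
  eighth = 0.5 beats
  half = 2 beats
Sum = 4 + 4 + 0.5 + 2
= 10.5 beats


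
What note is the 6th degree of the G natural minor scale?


Natural minor scale pattern: W-H-W-W-H-W-W (2-1-2-2-1-2-2 semitones)
Starting from G:
  G + 2 semitones → A
  A + 1 semitone → Bb
  Bb + 2 semitones → C
  C + 2 semitones → D
  D + 1 semitone → Eb
  Eb + 2 semitones → F
  F + 2 semitones → G
Scale: G A Bb C D Eb F
Degree 6 = Eb


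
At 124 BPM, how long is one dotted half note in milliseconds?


Let's work it out.
One quarter-note beat = 60000 / BPM = 60000 / 124 ms
Dotted half note = 3 × quarter note
Duration = 3 × 60000 / 124 = 180000 / 124
= 1451.6 ms


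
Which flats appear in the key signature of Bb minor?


Flat minor keys: A(0), D(1), G(2), C(3), F(4), Bb(5), Eb(6), Ab(7)
Bb minor has 5 flats
Order of flats: Bb Eb Ab Db Gb Cb Fb → first 5: Bb, Eb, Ab, Db, Gb
= Bb, Eb, Ab, Db, Gb


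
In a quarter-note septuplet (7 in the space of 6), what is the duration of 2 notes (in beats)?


Septuplet: 7 notes occupy the space of 6 quarter notes
Space = 6 × 1 = 6 beats
Each septuplet note = 6 / 7 = 6/7 beats
2 notes = 2 × 6/7 = 12/7
= 12/7 beats


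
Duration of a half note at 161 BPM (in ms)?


Let's work it out.
One quarter-note beat = 60000 / BPM = 60000 / 161 ms
Half note = 2 × quarter note
Duration = 2 × 60000 / 161 = 120000 / 161
= 745.3 ms


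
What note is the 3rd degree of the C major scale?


Let's work it out.
Major scale pattern: W-W-H-W-W-W-H (2-2-1-2-2-2-1 semitones)
Starting from C:
  C + 2 semitones → D
  D + 2 semitones → E
  E + 1 semitone → F
  F + 2 semitones → G
  G + 2 semitones → A
  A + 2 semitones → B
  B + 1 semitone → C
Scale: C D E F G A B
Degree 3 = E


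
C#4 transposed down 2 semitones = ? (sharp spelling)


C#4: chromatic position 1 in octave 4 → absolute = 4×12 + 1 = 49
Transpose down 2: 49 - 2 = 47
47 = 3×12 + 11 → B in octave 3
Result = B3


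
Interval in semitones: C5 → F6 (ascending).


Let's work it out.
Absolute semitone position = octave×12 + chromatic position
C5: 5×12 + 0 = 60
F6: 6×12 + 5 = 77
Difference = 77 - 60 = 17
= 17 semitones


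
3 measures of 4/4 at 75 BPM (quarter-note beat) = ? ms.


Let's work it out.
Quarter-note beat duration = 60000 / 75 ms
Beats per measure (4/4) = 4
One measure = 4 × 60000 / 75 = 240000 / 75 ms
3 measures = 3 × 240000 / 75 = 720000 / 75
= 9600.0 ms


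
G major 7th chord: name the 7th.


Major 7th chord = root + major 3rd + perfect 5th + major 7th
Seventh chords stack in thirds, so the letter names are G-B-D-F
Root: G
Major 3rd above G: B
Perfect 5th above G: D
Major 7th above G: F#
The 7th = F#


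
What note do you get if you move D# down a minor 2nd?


Solution.
minor 2nd: 2 letter names, 1 semitones
Letter: D - 1 → C
Pitch: D# - 1 semitones, spelled as a C → C##
= C##


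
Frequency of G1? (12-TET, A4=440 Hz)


f = 440 × 2^(n/12) where n = semitones from A4
G1: -38 semitones from A4
f = 440 × 2^(-38/12)
f = 49.00 Hz


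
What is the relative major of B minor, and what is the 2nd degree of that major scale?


Solution.
The relative major shares the key signature and is a minor 3rd above the minor tonic
A minor 3rd above B is D
→ relative major of B minor is D major
D major scale: D E F# G A B C#
= D major; 2nd degree = E


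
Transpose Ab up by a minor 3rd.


Solution.
minor 3rd: 3 letter names, 3 semitones
Letter: A + 2 → C
Pitch: Ab + 3 semitones, spelled as a C → Cb
= Cb


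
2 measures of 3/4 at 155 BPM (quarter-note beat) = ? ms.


Let's work it out.
Quarter-note beat duration = 60000 / 155 ms
Beats per measure (3/4) = 3
One measure = 3 × 60000 / 155 = 180000 / 155 ms
2 measures = 2 × 180000 / 155 = 360000 / 155
= 2322.6 ms


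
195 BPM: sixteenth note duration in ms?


Working:
One quarter-note beat = 60000 / BPM = 60000 / 195 ms
Sixteenth note = 1/4 × quarter note
Duration = 1/4 × 60000 / 195 = 15000 / 195
= 76.9 ms


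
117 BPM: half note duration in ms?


One quarter-note beat = 60000 / BPM = 60000 / 117 ms
Half note = 2 × quarter note
Duration = 2 × 60000 / 117 = 120000 / 117
= 1025.6 ms


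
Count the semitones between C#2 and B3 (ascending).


Step by step:
Absolute semitone position = octave×12 + chromatic position
C#2: 2×12 + 1 = 25
B3: 3×12 + 11 = 47
Difference = 47 - 25 = 22
= 22 semitones


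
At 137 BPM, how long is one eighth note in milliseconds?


Step by step:
One quarter-note beat = 60000 / BPM = 60000 / 137 ms
Eighth note = 1/2 × quarter note
Duration = 1/2 × 60000 / 137 = 30000 / 137
= 219.0 ms


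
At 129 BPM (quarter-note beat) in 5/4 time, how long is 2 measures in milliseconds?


Solution.
Quarter-note beat duration = 60000 / 129 ms
Beats per measure (5/4) = 5
One measure = 5 × 60000 / 129 = 300000 / 129 ms
2 measures = 2 × 300000 / 129 = 600000 / 129
= 4651.2 ms


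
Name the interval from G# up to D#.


Reasoning:
Letter names: G → D spans 5 letter names → a 5th
Semitones: G# → D# = 7 half-steps
A 5th of 7 semitones is a perfect 5th
= perfect 5th


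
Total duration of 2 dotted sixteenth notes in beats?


Let's work it out.
Base sixteenth note = 1/4 beats
Dot 1 adds half the previous value: +1/8
One dotted sixteenth = 1/4 + 1/8 = 3/8
2 of them = 2 × 3/8 = 3/4
= 3/4 beats


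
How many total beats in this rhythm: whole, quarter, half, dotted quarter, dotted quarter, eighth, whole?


Solution.
Beat values:
  whole = 4 beats
  quarter = 1 beat
  half = 2 beats
  dotted quarter = 1.5 beats
  dotted quarter = 1.5 beats
  eighth = 0.5 beats
  whole = 4 beats
Sum = 4 + 1 + 2 + 1.5 + 1.5 + 0.5 + 4
= 14.5 beats


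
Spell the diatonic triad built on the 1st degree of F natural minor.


F natural minor scale: F G Ab Bb C Db Eb
Diatonic triad on degree 1 stacks scale notes 1, 3, 5: F Ab C
F→Ab = 3 semitones; F→C = 7 semitones → minor triad
= F Ab C (minor)


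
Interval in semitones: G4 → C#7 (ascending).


Absolute semitone position = octave×12 + chromatic position
G4: 4×12 + 7 = 55
C#7: 7×12 + 1 = 85
Difference = 85 - 55 = 30
= 30 semitones


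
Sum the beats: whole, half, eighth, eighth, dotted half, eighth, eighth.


Let's work it out.
Beat values:
  whole = 4 beats
  half = 2 beats
  eighth = 0.5 beats
  eighth = 0.5 beats
  dotted half = 3 beats
  eighth = 0.5 beats
  eighth = 0.5 beats
Sum = 4 + 2 + 0.5 + 0.5 + 3 + 0.5 + 0.5
= 11 beats


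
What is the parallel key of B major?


Let's work it out.
Parallel keys share the same tonic but differ in mode
B major → parallel is B minor
= B minor


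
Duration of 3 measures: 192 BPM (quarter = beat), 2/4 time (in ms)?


Let's work it out.
Quarter-note beat duration = 60000 / 192 ms
Beats per measure (2/4) = 2
One measure = 2 × 60000 / 192 = 120000 / 192 ms
3 measures = 3 × 120000 / 192 = 360000 / 192
= 1875.0 ms


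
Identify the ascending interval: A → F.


Solution.
Letter names: A → F spans 6 letter names → a 6th
Semitones: A → F = 8 half-steps
A 6th of 8 semitones is a minor 6th
= minor 6th


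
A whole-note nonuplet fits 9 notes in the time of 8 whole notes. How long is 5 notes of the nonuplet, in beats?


Nonuplet: 9 notes occupy the space of 8 whole notes
Space = 8 × 4 = 32 beats
Each nonuplet note = 32 / 9 = 32/9 beats
5 notes = 5 × 32/9 = 160/9
= 160/9 beats


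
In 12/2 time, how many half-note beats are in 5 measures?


Time signature 12/2: the bottom number 2 means the half note gets one count
The top number 12 means 12 half-note beats per measure
Total = 12 × 5 measures
= 60 half-note beats


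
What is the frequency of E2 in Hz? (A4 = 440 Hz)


f = 440 × 2^(n/12) where n = semitones from A4
E2: -29 semitones from A4
f = 440 × 2^(-29/12)
f = 82.41 Hz


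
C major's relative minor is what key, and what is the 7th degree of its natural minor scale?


The relative minor shares the major's key signature and starts on its 6th degree
6th degree = a major 6th above the tonic; a major 6th above C is A
→ relative minor of C major is A minor
A natural minor scale: A B C D E F G
= A minor; 7th degree = G


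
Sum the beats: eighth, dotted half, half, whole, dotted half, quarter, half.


Beat values:
  eighth = 0.5 beats
  dotted half = 3 beats
  half = 2 beats
  whole = 4 beats
  dotted half = 3 beats
  quarter = 1 beat
  half = 2 beats
Sum = 0.5 + 3 + 2 + 4 + 3 + 1 + 2
= 15.5 beats


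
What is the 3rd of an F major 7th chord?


Major 7th chord = root + major 3rd + perfect 5th + major 7th
Seventh chords stack in thirds, so the letter names are F-A-C-E
Root: F
Major 3rd above F: A
Perfect 5th above F: C
Major 7th above F: E
The 3rd = A


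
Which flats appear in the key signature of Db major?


Reasoning:
Flat major keys: C(0), F(1), Bb(2), Eb(3), Ab(4), Db(5), Gb(6), Cb(7)
Db major has 5 flats
Order of flats: Bb Eb Ab Db Gb Cb Fb → first 5: Bb, Eb, Ab, Db, Gb
= Bb, Eb, Ab, Db, Gb


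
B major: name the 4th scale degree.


Solution.
Major scale pattern: W-W-H-W-W-W-H (2-2-1-2-2-2-1 semitones)
Starting from B:
  B + 2 semitones → C#
  C# + 2 semitones → D#
  D# + 1 semitone → E
  E + 2 semitones → F#
  F# + 2 semitones → G#
  G# + 2 semitones → A#
  A# + 1 semitone → B
Scale: B C# D# E F# G# A#
Degree 4 = E


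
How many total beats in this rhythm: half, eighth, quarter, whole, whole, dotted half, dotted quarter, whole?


Step by step:
Beat values:
  half = 2 beats
  eighth = 0.5 beats
  quarter = 1 beat
  whole = 4 beats
  whole = 4 beats
  dotted half = 3 beats
  dotted quarter = 1.5 beats
  whole = 4 beats
Sum = 2 + 0.5 + 1 + 4 + 4 + 3 + 1.5 + 4
= 20 beats


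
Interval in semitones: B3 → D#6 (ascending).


Step by step:
Absolute semitone position = octave×12 + chromatic position
B3: 3×12 + 11 = 47
D#6: 6×12 + 3 = 75
Difference = 75 - 47 = 28
= 28 semitones


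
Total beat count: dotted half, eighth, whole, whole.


Working:
Beat values:
  dotted half = 3 beats
  eighth = 0.5 beats
  whole = 4 beats
  whole = 4 beats
Sum = 3 + 0.5 + 4 + 4
= 11.5 beats


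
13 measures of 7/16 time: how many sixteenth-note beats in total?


Working:
Time signature 7/16: the bottom number 16 means the sixteenth note gets one count
The top number 7 means 7 sixteenth-note beats per measure
Total = 7 × 13 measures
= 91 sixteenth-note beats


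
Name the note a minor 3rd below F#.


A 3rd spans 3 letter names, so from F we land on D
A minor 3rd = 3 semitones below F#
Spell D at that pitch: D#
= D#


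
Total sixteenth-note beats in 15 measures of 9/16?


Reasoning:
Time signature 9/16: the bottom number 16 means the sixteenth note gets one count
The top number 9 means 9 sixteenth-note beats per measure
Total = 9 × 15 measures
= 135 sixteenth-note beats


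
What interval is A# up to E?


Letter names: A → E spans 5 letter names → a 5th
Semitones: A# → E = 6 half-steps
A 5th of 6 semitones is a diminished 5th
= diminished 5th


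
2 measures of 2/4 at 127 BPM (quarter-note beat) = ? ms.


Working:
Quarter-note beat duration = 60000 / 127 ms
Beats per measure (2/4) = 2
One measure = 2 × 60000 / 127 = 120000 / 127 ms
2 measures = 2 × 120000 / 127 = 240000 / 127
= 1889.8 ms


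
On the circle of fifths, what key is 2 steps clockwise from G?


Solution.
Each clockwise step on the circle of fifths moves up a perfect 5th
From G: G → D → A
= A


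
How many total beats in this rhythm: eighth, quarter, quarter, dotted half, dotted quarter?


Beat values:
  eighth = 0.5 beats
  quarter = 1 beat
  quarter = 1 beat
  dotted half = 3 beats
  dotted quarter = 1.5 beats
Sum = 0.5 + 1 + 1 + 3 + 1.5
= 7 beats


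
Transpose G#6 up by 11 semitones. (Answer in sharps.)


Let's work it out.
G#6: chromatic position 8 in octave 6 → absolute = 6×12 + 8 = 80
Transpose up 11: 80 + 11 = 91
91 = 7×12 + 7 → G in octave 7
Result = G7


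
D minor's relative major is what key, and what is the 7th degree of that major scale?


The relative major shares the key signature and is a minor 3rd above the minor tonic
A minor 3rd above D is F
→ relative major of D minor is F major
F major scale: F G A Bb C D E
= F major; 7th degree = E
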